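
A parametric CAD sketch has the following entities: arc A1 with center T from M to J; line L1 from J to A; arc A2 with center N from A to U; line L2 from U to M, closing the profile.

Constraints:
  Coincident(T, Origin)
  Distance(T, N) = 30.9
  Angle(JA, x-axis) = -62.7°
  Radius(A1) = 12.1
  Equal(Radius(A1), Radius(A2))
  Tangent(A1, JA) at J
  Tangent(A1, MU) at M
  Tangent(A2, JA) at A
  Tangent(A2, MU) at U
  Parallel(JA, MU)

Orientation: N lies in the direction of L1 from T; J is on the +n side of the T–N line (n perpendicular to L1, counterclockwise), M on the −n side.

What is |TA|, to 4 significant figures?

33.18

The slot axis is L1's direction at -62.7°, so u = (cos -62.7°, sin -62.7°) = (0.4586, -0.8886) and n = (−sin -62.7°, cos -62.7°) = (0.8886, 0.4586). T is at the origin and N lies 30.9 along u from T, so N = 30.9·u = (14.17, -27.46). Tangency of A1 to both parallel lines with radius 12.1 puts J and M at T ± 12.1·n: J = (10.75, 5.550), M = (-10.75, -5.550). Equal radii place A and U the same way about N: A = N + 12.1·n = (24.92, -21.91), U = N − 12.1·n = (3.420, -33.01). Then |TA| = |A − T| = 33.18.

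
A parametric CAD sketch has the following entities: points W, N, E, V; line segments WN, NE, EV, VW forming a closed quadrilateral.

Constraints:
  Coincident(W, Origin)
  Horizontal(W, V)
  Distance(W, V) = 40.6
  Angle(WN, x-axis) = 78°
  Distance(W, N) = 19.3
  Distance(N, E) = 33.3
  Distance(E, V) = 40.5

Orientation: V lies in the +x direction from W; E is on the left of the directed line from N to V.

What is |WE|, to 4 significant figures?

49.60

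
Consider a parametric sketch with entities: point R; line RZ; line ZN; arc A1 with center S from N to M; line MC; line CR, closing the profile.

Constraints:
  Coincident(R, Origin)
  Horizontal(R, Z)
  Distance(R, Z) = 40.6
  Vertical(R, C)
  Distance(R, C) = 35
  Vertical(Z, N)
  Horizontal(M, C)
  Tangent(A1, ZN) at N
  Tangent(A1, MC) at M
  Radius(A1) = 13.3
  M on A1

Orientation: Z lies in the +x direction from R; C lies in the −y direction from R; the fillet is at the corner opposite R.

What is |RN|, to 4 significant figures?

46.04

The virtual corner opposite R is at (40.60, -35.00). Tangency of A1 to ZN means the radius SN is perpendicular to ZN and the tangent condition forces SM to be normal to MC, with radius 13.3, so the center S sits 13.3 in from both sides at S = (27.30, -21.70). That places the tangent points at N = (40.60, -21.70) on ZN and M = (27.30, -35.00) on MC. Then |RN| = |N − R| = 46.04.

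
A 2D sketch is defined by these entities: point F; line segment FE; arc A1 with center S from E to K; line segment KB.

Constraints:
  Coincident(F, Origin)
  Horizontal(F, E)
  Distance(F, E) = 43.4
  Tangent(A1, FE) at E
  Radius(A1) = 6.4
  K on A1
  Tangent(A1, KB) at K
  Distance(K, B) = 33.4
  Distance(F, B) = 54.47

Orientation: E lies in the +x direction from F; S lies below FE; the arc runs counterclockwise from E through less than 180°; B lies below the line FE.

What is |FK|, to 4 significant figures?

37.55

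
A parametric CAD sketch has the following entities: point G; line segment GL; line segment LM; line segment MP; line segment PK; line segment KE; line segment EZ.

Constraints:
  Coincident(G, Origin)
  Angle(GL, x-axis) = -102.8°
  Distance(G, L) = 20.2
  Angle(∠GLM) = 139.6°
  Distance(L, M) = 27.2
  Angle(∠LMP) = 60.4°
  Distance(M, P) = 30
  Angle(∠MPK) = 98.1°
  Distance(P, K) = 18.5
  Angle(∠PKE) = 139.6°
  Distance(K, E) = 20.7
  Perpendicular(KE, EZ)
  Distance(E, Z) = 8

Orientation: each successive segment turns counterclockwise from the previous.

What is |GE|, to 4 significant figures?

12.07

∠MPK = 98.1° gives PK at 139.1° from the x-axis; with |PK| = 18.5, K = (10.39, -6.473). ∠PKE = 139.6° gives KE at 179.5° from the x-axis; with |KE| = 20.7, E = (-10.30, -6.292). Then |GE| = |E − G| = 12.07.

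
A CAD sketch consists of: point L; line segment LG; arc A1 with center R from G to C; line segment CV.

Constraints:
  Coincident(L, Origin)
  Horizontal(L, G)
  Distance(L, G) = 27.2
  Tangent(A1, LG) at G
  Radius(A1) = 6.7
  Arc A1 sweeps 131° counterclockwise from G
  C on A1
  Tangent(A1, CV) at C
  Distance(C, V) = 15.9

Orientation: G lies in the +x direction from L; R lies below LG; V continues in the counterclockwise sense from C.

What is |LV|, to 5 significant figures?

39.931

L is at the origin; L and G share the same y with |LG| = 27.2 and G on the +x side, so G = (27.200, 0.0000). Since A1 is tangent to LG there, RG ⟂ LG, so R = G + (0, -6.7) = (27.200, -6.7000). On A1, G sits at bearing 90° from R; a 131° counterclockwise sweep puts C at bearing 221°, so C = R + 6.7·(cos 221°, sin 221°) = (22.143, -11.096). Tangency of A1 to CV means the radius RC is perpendicular to CV, so CV runs along (−sin 221°, cos 221°); with |CV| = 15.9, V = (32.575, -23.095). Then |LV| = |V − L| = 39.931.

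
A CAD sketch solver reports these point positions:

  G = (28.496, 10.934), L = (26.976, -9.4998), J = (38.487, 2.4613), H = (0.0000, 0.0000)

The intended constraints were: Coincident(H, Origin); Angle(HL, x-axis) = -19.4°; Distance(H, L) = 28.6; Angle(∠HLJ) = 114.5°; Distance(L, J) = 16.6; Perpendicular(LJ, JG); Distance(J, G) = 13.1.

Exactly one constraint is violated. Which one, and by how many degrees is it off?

Perpendicular(LJ, JG) — off by 3.60°.

H = (0.00, 0.00) ✓; HL at -19.40° ✓; |HL| = 28.60 ✓; ∠HLJ = 114.5° ✓; |LJ| = 16.60 ✓; ∠(LJ, JG) = 93.60° ✗; |JG| = 13.10 ✓.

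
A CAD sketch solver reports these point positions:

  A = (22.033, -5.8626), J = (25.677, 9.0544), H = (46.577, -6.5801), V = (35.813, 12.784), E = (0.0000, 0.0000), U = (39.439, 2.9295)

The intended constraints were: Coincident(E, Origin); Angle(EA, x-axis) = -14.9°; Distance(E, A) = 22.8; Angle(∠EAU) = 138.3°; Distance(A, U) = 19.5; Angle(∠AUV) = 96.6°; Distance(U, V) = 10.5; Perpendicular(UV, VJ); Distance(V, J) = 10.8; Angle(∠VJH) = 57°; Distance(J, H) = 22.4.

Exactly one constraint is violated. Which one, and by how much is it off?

Distance(J, H) = 22.4 — off by 3.70.

E = (0.00, 0.00) ✓; EA at -14.90° ✓; |EA| = 22.80 ✓; ∠EAU = 138.3° ✓; |AU| = 19.50 ✓; ∠AUV = 96.60° ✓; |UV| = 10.50 ✓; ∠(UV, VJ) = 90.00° ✓; |VJ| = 10.80 ✓; ∠VJH = 57.00° ✓; |JH| = 26.10 ✗.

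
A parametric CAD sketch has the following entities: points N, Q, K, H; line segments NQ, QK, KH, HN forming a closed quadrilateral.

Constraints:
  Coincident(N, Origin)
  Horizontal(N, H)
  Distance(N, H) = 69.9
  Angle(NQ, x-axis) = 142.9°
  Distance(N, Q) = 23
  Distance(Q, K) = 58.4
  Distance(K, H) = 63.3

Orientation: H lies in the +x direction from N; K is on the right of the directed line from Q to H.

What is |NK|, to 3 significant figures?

37.0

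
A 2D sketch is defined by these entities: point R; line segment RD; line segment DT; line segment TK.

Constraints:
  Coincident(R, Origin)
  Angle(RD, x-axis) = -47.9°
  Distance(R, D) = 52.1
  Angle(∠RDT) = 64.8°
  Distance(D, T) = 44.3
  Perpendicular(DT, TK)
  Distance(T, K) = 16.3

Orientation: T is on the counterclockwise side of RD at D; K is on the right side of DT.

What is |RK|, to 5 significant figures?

67.186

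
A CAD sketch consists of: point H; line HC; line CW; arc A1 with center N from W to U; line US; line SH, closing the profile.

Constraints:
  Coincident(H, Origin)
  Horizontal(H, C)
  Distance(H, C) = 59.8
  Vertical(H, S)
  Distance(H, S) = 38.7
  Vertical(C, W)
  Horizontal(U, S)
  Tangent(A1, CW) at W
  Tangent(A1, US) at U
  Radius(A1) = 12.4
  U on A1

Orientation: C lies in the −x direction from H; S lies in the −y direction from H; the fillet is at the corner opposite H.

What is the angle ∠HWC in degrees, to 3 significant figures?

66.3°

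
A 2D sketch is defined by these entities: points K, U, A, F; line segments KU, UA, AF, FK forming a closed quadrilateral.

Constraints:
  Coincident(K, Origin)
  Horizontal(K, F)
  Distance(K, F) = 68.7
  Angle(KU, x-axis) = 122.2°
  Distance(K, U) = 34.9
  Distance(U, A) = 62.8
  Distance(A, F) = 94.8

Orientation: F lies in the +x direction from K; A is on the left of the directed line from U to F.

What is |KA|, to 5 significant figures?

82.387

Checks: KU at 122.2° ✓; |UA| = 62.80 ✓; |AF| = 94.80 ✓.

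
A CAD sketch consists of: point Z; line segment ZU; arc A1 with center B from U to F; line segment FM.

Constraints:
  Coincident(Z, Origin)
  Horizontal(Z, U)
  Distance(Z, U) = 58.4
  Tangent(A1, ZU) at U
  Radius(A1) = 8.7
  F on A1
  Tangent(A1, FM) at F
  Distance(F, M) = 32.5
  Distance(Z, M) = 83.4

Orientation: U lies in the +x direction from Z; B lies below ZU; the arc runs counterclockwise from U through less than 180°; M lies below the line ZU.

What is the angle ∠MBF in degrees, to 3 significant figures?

75.0°

Checks: |BF| = 8.700 ✓; ∠(BF, FM) = 90.00° ✓; |FM| = 32.50 ✓; |ZM| = 83.40 ✓.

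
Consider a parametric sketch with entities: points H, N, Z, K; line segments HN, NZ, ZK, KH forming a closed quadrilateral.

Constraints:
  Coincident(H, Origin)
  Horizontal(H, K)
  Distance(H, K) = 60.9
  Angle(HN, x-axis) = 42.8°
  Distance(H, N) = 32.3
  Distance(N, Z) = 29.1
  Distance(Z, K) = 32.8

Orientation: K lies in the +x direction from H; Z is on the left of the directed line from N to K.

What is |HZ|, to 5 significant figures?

60.067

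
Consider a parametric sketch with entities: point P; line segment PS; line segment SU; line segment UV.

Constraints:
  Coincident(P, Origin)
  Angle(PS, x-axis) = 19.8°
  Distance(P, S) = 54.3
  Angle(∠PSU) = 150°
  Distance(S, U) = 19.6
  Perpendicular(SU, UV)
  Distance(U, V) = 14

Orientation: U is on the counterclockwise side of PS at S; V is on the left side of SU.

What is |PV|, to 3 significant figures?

67.9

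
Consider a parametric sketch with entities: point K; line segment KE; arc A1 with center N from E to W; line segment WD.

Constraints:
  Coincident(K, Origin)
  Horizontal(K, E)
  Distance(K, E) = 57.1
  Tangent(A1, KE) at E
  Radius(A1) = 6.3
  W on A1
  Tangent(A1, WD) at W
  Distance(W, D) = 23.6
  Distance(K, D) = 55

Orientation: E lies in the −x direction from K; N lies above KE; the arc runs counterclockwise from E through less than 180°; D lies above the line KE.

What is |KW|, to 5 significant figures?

51.157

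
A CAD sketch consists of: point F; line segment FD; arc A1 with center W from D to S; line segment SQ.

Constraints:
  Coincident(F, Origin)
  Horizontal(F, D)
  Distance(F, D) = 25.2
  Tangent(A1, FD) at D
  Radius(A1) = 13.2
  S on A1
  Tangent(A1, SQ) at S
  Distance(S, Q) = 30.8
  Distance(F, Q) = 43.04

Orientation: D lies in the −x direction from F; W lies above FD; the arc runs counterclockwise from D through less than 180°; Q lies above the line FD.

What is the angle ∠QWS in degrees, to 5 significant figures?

66.801°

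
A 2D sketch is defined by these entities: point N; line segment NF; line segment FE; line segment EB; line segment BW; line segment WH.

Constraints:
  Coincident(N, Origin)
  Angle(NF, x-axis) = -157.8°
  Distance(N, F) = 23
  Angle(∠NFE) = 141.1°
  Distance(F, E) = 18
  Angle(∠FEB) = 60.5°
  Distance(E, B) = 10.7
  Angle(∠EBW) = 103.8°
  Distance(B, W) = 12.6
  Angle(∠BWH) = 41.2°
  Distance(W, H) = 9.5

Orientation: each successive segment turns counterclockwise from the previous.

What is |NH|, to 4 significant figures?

29.88

∠EBW = 103.8° gives BW at 76.80° from the x-axis; with |BW| = 12.6, W = (-16.42, -12.07). ∠BWH = 41.2° gives WH at -144.4° from the x-axis; with |WH| = 9.5, H = (-24.14, -17.60). Then |NH| = |H − N| = 29.88.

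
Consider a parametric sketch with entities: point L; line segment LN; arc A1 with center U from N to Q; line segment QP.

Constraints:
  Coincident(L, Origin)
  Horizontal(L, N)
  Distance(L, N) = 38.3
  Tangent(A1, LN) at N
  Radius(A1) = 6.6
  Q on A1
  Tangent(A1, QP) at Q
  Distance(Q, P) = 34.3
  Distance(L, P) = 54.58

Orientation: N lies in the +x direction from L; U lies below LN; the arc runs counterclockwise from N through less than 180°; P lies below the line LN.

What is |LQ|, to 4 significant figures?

32.58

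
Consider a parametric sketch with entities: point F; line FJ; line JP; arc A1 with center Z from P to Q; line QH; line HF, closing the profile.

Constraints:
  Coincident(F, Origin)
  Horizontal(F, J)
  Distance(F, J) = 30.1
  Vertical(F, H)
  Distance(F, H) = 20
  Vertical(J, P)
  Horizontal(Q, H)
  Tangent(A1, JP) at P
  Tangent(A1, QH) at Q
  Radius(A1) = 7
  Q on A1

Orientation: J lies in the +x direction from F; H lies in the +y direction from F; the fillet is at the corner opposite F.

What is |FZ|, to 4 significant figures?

26.51

F is at the origin; FJ is horizontal with |FJ| = 30.1 and J on the +x side, so J = (30.10, 0.000). FH is vertical with |FH| = 20.0 and H on the +y side, so H = (0.000, 20.00). The virtual corner opposite F is at (30.10, 20.00). Since A1 is tangent to JP there, ZP ⟂ JP and since A1 is tangent to QH there, ZQ ⟂ QH, with radius 7.0, so the center Z sits 7.0 in from both sides at Z = (23.10, 13.00). Then |FZ| = |Z − F| = 26.51.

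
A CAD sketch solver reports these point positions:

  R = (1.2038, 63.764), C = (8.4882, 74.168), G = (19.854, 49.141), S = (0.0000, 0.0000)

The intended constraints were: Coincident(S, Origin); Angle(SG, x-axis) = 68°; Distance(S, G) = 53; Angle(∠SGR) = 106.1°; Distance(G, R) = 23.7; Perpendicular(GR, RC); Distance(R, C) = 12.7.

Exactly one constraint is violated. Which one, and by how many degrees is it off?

Perpendicular(GR, RC) — off by 3.10°.

S = (0.00, 0.00) ✓; SG at 68.00° ✓; |SG| = 53.00 ✓; ∠SGR = 106.1° ✓; |GR| = 23.70 ✓; ∠(GR, RC) = 86.90° ✗; |RC| = 12.70 ✓.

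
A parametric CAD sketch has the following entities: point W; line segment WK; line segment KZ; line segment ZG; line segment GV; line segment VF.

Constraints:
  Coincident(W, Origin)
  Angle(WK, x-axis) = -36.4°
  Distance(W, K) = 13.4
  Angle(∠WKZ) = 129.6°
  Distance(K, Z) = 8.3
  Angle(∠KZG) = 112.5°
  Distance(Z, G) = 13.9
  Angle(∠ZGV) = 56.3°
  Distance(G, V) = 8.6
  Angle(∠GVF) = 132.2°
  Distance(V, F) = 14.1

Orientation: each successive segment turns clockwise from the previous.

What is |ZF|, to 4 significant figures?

10.42

W is at the origin; WK runs at -36.4° with length 13.4, so K = (10.79, -7.952). ∠WKZ = 129.6° gives KZ at -86.80° from the x-axis; with |KZ| = 8.3, Z = (11.25, -16.24). ∠KZG = 112.5° gives ZG at -154.3° from the x-axis; with |ZG| = 13.9, G = (-1.276, -22.27). ∠ZGV = 56.3° gives GV at 82.00° from the x-axis; with |GV| = 8.6, V = (-0.07919, -13.75). ∠GVF = 132.2° gives VF at 34.20° from the x-axis; with |VF| = 14.1, F = (11.58, -5.825). Then |ZF| = |F − Z| = 10.42.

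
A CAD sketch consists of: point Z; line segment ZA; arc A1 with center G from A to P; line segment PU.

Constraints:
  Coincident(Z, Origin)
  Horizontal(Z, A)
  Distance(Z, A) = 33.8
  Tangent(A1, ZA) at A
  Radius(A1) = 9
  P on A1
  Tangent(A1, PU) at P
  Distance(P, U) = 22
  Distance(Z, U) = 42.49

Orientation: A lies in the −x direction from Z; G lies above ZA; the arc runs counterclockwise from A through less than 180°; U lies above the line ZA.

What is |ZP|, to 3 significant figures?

26.9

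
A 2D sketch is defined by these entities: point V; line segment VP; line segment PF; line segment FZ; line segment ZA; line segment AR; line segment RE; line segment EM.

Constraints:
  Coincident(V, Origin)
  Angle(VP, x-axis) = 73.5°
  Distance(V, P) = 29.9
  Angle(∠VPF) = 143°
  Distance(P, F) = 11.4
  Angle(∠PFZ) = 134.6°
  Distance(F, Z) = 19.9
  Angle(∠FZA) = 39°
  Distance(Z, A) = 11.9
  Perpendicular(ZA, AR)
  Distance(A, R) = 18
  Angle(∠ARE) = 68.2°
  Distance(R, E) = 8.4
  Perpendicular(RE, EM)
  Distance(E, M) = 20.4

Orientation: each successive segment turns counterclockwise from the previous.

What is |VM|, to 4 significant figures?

37.21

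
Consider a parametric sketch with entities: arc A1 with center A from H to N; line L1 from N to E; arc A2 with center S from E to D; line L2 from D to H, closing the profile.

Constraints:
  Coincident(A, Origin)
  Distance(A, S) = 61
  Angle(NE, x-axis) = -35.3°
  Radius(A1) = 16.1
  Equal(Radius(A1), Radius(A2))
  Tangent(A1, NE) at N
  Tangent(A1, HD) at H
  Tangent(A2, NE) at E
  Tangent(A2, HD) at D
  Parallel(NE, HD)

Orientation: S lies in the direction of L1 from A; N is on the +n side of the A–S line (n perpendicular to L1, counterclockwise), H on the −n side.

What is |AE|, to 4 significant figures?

63.09

Tangency of A1 to both parallel lines with radius 16.1 puts N and H at A ± 16.1·n: N = (9.304, 13.14), H = (-9.304, -13.14). Equal radii place E and D the same way about S: E = S + 16.1·n = (59.09, -22.11), D = S − 16.1·n = (40.48, -48.39). Then |AE| = |E − A| = 63.09.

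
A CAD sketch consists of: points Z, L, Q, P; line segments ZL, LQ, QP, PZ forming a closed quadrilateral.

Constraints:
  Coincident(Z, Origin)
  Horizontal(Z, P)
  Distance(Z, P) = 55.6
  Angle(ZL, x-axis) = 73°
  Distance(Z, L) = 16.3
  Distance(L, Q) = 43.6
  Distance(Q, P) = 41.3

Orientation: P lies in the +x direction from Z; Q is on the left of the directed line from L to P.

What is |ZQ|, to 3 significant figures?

57.0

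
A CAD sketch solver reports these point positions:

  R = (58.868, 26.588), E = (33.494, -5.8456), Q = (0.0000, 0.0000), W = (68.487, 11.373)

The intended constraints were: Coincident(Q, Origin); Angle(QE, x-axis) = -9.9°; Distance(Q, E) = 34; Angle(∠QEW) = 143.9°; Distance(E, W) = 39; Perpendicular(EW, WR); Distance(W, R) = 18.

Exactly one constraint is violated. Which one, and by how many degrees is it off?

Perpendicular(EW, WR) — off by 6.10°.

Q = (0.00, 0.00) ✓; QE at -9.900° ✓; |QE| = 34.00 ✓; ∠QEW = 143.9° ✓; |EW| = 39.00 ✓; ∠(EW, WR) = 96.10° ✗; |WR| = 18.00 ✓.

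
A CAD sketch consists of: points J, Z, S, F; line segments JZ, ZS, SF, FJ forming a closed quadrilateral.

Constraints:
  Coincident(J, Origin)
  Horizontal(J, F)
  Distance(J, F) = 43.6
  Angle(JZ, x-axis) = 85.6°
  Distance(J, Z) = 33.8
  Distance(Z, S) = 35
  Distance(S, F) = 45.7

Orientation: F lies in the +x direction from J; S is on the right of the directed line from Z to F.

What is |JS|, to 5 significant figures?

2.3099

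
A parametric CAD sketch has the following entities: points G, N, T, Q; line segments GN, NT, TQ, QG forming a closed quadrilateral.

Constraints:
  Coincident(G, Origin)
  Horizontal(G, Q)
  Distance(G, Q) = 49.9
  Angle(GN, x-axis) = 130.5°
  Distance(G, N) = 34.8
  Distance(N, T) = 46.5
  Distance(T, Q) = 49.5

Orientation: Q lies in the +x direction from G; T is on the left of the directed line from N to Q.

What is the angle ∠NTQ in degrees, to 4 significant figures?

107.0°

G is at the origin; G and Q share the same y with |GQ| = 49.9 and Q in +x, so Q = (49.9, 0). GN runs at 130.5° with |GN| = 34.8, so N = (-22.60, 26.46). T is determined by |NT| = 46.5 and |TQ| = 49.5 together: it lies at the intersection of circle(N, 46.5) and circle(Q, 49.5). With |NQ| = 77.18, the foot of the radical line on NQ is 36.72 from N and the perpendicular offset is √(46.5² − 36.72²) = 28.52. Taking the left-of-NQ solution: T = (21.68, 40.67).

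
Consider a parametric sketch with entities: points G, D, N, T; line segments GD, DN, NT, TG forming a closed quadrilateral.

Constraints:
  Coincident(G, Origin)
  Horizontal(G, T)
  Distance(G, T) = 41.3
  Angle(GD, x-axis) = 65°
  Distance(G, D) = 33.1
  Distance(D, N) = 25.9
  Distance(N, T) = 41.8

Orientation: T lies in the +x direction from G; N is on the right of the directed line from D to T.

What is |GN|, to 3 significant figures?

8.03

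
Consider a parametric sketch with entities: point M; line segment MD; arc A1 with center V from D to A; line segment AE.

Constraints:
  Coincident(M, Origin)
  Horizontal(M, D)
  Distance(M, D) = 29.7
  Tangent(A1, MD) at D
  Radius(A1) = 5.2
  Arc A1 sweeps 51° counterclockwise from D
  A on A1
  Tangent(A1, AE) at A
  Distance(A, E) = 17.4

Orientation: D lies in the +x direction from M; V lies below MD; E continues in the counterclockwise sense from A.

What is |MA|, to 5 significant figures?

25.731

M is at the origin; M and D share the same y with |MD| = 29.7 and D on the +x side, so D = (29.700, 0.0000). Tangency of A1 to MD means the radius VD is perpendicular to MD, so V = D + (0, -5.2) = (29.700, -5.2000). On A1, D sits at bearing 90° from V; a 51° counterclockwise sweep puts A at bearing 141°, so A = V + 5.2·(cos 141°, sin 141°) = (25.659, -1.9275). Then |MA| = |A − M| = 25.731.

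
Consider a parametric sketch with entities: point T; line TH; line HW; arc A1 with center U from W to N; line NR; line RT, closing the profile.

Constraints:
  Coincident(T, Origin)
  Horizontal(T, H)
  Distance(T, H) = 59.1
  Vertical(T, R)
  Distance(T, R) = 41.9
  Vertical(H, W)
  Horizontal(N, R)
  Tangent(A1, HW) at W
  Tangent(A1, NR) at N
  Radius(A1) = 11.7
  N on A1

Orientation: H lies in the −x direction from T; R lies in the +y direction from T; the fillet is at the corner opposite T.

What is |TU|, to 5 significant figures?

56.203

T is at the origin; TH is horizontal with |TH| = 59.1 and H on the −x side, so H = (-59.100, 0.0000). T and R share the same x with |TR| = 41.9 and R on the +y side, so R = (0.0000, 41.900). The virtual corner opposite T is at (-59.100, 41.900). A1 meets HW tangentially, so UW is at right angles to HW and the tangent condition forces UN to be normal to NR, with radius 11.7, so the center U sits 11.7 in from both sides at U = (-47.400, 30.200). Then |TU| = |U − T| = 56.203.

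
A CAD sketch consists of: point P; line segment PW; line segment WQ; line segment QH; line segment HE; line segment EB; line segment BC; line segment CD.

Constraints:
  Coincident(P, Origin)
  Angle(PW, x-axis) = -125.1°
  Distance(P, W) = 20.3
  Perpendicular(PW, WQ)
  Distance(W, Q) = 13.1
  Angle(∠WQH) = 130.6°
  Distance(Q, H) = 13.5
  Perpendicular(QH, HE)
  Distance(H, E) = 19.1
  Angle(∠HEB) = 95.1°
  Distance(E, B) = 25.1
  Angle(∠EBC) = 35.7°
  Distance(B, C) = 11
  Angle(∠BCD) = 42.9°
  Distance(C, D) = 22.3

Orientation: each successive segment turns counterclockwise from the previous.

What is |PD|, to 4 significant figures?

18.15

P is at the origin; PW runs at -125.1° with length 20.3, so W = (-11.67, -16.61). PW is perpendicular to WQ, so WQ runs at -35.10°; with |WQ| = 13.1, Q = (-0.9548, -24.14). ∠WQH = 130.6° gives QH at 14.30° from the x-axis; with |QH| = 13.5, H = (12.13, -20.81). The perpendicularity gives HE at right angles to QH, so HE runs at 104.3°; with |HE| = 19.1, E = (7.409, -2.298). ∠HEB = 95.1° gives EB at -170.8° from the x-axis; with |EB| = 25.1, B = (-17.37, -6.311). ∠EBC = 35.7° gives BC at -26.50° from the x-axis; with |BC| = 11.0, C = (-7.524, -11.22). ∠BCD = 42.9° gives CD at 110.6° from the x-axis; with |CD| = 22.3, D = (-15.37, 9.655). Then |PD| = |D − P| = 18.15.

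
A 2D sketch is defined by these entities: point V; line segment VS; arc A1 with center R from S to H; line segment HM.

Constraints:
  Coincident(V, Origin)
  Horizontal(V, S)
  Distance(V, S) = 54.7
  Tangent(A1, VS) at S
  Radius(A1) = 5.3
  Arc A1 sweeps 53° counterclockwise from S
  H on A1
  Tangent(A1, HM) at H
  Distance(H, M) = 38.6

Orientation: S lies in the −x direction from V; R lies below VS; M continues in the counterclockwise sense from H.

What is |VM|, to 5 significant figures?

88.519

V is at the origin; VS is horizontal with |VS| = 54.7 and S on the −x side, so S = (-54.700, 0.0000). A1 meets VS tangentially, so RS is at right angles to VS, so R = S + (0, -5.3) = (-54.700, -5.3000). On A1, S sits at bearing 90° from R; a 53° counterclockwise sweep puts H at bearing 143°, so H = R + 5.3·(cos 143°, sin 143°) = (-58.933, -2.1104). Tangency of A1 to HM means the radius RH is perpendicular to HM, so HM runs along (−sin 143°, cos 143°); with |HM| = 38.6, M = (-82.163, -32.938). Then |VM| = |M − V| = 88.519.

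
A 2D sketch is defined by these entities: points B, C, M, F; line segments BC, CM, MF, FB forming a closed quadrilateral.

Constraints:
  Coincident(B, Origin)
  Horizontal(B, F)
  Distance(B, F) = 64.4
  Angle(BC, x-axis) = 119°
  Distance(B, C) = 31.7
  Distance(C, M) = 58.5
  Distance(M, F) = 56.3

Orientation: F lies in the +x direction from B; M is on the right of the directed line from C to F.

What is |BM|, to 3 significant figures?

26.8

Checks: |CM| = 58.50 ✓; |MF| = 56.30 ✓.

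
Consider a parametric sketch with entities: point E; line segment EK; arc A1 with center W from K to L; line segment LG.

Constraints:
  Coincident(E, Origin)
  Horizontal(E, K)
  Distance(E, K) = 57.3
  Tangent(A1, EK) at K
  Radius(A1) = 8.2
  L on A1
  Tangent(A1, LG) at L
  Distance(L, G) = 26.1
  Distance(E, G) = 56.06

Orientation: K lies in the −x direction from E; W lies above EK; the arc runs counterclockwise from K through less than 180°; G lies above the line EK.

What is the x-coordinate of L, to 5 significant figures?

-49.185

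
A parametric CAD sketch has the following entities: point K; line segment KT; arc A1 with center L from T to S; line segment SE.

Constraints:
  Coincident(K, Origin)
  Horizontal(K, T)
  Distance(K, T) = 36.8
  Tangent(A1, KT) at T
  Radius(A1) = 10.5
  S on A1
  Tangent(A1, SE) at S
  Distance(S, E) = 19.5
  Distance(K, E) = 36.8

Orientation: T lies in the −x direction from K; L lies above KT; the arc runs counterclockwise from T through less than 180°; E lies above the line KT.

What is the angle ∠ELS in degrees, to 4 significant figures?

61.70°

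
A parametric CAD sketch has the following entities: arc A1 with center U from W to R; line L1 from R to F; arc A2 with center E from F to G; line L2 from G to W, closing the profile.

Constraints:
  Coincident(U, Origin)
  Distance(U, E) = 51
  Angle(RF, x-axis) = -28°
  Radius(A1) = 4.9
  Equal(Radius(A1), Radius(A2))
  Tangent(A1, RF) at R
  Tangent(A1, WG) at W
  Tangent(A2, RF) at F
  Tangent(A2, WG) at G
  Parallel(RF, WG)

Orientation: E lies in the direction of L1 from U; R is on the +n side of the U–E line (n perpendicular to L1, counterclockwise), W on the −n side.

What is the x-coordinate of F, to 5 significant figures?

47.331

Tangency of A1 to both parallel lines with radius 4.9 puts R and W at U ± 4.9·n: R = (2.3004, 4.3264), W = (-2.3004, -4.3264). Equal radii place F and G the same way about E: F = E + 4.9·n = (47.331, -19.617), G = E − 4.9·n = (42.730, -28.269). So F.x = 47.331.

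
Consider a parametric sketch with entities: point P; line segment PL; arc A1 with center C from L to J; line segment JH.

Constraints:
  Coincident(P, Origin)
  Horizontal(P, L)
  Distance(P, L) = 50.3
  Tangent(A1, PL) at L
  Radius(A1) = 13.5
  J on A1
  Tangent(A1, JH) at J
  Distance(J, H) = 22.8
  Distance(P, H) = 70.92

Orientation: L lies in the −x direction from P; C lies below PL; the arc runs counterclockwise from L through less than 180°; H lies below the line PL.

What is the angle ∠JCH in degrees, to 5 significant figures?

59.370°

Checks: P.y = 0.00, L.y = 0.00 ✓; |CJ| = 13.50 ✓; ∠(CJ, JH) = 90.00° ✓; |JH| = 22.80 ✓; |PH| = 70.92 ✓.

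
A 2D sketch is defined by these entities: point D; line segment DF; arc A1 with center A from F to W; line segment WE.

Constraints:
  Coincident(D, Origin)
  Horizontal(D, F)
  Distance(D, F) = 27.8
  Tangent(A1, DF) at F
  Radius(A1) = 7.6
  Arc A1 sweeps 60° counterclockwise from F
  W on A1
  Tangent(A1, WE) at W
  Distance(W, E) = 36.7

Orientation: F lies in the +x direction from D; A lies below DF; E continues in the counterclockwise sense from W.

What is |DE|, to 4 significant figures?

35.70

D is at the origin; DF is horizontal with |DF| = 27.8 and F on the +x side, so F = (27.80, 0.000). The tangent condition forces AF to be normal to DF, so A = F + (0, -7.6) = (27.80, -7.600). On A1, F sits at bearing 90° from A; a 60° counterclockwise sweep puts W at bearing 150°, so W = A + 7.6·(cos 150°, sin 150°) = (21.22, -3.800). The tangent condition forces AW to be normal to WE, so WE runs along (−sin 150°, cos 150°); with |WE| = 36.7, E = (2.868, -35.58). Then |DE| = |E − D| = 35.70.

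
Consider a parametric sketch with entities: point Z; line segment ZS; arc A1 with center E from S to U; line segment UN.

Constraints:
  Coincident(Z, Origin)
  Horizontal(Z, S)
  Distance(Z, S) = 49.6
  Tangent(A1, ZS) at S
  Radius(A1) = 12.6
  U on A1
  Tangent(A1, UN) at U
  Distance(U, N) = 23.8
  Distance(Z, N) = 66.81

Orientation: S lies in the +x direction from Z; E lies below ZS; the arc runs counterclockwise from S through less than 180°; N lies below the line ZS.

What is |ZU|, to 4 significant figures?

44.51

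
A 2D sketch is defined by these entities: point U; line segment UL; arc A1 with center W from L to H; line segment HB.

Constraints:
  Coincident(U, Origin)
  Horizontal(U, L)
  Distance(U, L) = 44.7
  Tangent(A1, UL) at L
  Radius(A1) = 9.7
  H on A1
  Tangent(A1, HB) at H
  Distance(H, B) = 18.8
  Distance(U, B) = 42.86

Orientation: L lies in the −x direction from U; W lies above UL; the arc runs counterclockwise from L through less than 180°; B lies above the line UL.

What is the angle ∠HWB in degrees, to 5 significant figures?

62.708°

Checks: U.y = 0.00, L.y = 0.00 ✓; |WH| = 9.700 ✓; ∠(WH, HB) = 90.00° ✓; |HB| = 18.80 ✓; |UB| = 42.86 ✓.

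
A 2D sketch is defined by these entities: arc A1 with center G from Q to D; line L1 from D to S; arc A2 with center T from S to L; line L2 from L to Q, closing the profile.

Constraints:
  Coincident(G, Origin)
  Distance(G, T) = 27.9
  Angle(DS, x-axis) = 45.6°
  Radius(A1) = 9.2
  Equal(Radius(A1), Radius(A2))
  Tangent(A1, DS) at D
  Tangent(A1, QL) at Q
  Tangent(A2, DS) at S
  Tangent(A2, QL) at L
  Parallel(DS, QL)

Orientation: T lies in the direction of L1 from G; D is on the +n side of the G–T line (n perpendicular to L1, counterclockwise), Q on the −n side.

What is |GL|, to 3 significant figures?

29.4

The slot axis is L1's direction at 45.6°, so u = (cos 45.6°, sin 45.6°) = (0.700, 0.714) and n = (−sin 45.6°, cos 45.6°) = (-0.714, 0.700). G is at the origin and T lies 27.9 along u from G, so T = 27.9·u = (19.5, 19.9). Tangency of A1 to both parallel lines with radius 9.2 puts D and Q at G ± 9.2·n: D = (-6.57, 6.44), Q = (6.57, -6.44). Equal radii place S and L the same way about T: S = T + 9.2·n = (12.9, 26.4), L = T − 9.2·n = (26.1, 13.5). Then |GL| = |L − G| = 29.4.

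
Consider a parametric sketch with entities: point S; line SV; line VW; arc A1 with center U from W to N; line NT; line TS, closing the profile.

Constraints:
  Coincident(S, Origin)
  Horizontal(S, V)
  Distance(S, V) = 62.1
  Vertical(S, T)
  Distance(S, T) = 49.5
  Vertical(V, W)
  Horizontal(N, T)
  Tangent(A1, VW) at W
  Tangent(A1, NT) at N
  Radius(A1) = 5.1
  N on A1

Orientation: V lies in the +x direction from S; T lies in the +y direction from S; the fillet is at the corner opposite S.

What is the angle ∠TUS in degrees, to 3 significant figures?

43.0°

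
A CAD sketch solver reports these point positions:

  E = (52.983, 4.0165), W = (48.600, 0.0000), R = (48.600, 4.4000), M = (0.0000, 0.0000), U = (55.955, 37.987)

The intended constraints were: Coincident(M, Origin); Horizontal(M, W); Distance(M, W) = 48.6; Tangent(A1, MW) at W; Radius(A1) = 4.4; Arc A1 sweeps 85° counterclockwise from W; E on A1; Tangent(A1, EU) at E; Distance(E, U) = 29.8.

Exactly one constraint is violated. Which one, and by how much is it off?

Distance(E, U) = 29.8 — off by 4.30.

M = (0.00, 0.00) ✓; M.y = 0.00, W.y = 0.00 ✓; |MW| = 48.60 ✓; ∠(RW, WM) = 90.00° ✓; |RW| = 4.400 ✓; bearing(R→E) − bearing(R→W) = 85.00° ✓; |RE| = 4.400 ✓; ∠(RE, EU) = 90.00° ✓; |EU| = 34.10 ✗.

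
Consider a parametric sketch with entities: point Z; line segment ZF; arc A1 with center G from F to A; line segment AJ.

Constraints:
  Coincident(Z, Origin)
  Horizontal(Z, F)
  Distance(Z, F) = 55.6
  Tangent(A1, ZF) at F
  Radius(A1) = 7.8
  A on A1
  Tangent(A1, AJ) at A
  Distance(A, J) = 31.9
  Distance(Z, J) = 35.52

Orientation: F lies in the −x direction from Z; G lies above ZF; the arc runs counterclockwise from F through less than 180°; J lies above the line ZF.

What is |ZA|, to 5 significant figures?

50.408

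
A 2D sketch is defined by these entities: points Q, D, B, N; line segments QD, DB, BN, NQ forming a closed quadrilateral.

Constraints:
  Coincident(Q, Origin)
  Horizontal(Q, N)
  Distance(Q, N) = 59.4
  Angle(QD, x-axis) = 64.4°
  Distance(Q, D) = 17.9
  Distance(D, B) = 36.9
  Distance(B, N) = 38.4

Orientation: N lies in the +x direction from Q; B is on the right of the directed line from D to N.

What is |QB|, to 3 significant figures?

29.8

Checks: |DB| = 36.90 ✓; |BN| = 38.40 ✓.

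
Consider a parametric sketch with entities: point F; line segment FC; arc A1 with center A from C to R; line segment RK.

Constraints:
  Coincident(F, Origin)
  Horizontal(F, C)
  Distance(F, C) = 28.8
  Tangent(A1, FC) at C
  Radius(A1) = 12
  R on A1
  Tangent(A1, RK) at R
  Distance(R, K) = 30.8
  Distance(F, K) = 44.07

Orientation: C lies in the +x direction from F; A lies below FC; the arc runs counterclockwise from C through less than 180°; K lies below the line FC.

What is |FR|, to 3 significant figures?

20.1

Checks: |AC| = 12.00 ✓; |AR| = 12.00 ✓; ∠(AR, RK) = 90.00° ✓; |RK| = 30.80 ✓; |FK| = 44.07 ✓.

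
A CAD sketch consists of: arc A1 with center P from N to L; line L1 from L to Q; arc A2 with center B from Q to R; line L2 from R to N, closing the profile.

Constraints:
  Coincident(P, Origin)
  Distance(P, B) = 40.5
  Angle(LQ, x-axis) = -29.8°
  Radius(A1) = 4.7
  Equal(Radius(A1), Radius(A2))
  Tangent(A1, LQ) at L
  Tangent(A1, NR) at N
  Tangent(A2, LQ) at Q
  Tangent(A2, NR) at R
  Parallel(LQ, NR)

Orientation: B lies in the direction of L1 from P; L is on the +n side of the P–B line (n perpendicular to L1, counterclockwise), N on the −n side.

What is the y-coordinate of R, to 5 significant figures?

-24.206

The slot axis is L1's direction at -29.8°, so u = (cos -29.8°, sin -29.8°) = (0.86777, -0.49697) and n = (−sin -29.8°, cos -29.8°) = (0.49697, 0.86777). P is at the origin and B lies 40.5 along u from P, so B = 40.5·u = (35.145, -20.127). Tangency of A1 to both parallel lines with radius 4.7 puts L and N at P ± 4.7·n: L = (2.3358, 4.0785), N = (-2.3358, -4.0785). Equal radii place Q and R the same way about B: Q = B + 4.7·n = (37.480, -16.049), R = B − 4.7·n = (32.809, -24.206). So R.y = -24.206.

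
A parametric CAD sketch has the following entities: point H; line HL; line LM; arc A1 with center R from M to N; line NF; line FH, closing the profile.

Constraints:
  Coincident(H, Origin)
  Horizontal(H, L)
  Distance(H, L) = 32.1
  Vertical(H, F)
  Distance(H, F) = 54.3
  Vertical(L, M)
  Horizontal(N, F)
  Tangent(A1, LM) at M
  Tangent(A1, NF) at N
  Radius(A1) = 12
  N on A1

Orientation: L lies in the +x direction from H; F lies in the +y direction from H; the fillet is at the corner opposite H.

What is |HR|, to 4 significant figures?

46.83

H is at the origin; H and L share the same y with |HL| = 32.1 and L on the +x side, so L = (32.10, 0.000). HF is vertical with |HF| = 54.3 and F on the +y side, so F = (0.000, 54.30). The virtual corner opposite H is at (32.10, 54.30). Tangency of A1 to LM means the radius RM is perpendicular to LM and tangency of A1 to NF means the radius RN is perpendicular to NF, with radius 12.0, so the center R sits 12.0 in from both sides at R = (20.10, 42.30). Then |HR| = |R − H| = 46.83.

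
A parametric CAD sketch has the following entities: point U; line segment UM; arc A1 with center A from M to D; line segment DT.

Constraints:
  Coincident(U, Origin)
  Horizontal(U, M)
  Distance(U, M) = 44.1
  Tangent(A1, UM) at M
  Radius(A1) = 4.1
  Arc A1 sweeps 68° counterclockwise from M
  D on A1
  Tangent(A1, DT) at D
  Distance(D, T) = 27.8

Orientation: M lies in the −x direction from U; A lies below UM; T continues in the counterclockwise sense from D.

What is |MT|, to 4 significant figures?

31.71

On A1, M sits at bearing 90° from A; a 68° counterclockwise sweep puts D at bearing 158°, so D = A + 4.1·(cos 158°, sin 158°) = (-47.90, -2.564). Since A1 is tangent to DT there, AD ⟂ DT, so DT runs along (−sin 158°, cos 158°); with |DT| = 27.8, T = (-58.32, -28.34). Then |MT| = |T − M| = 31.71.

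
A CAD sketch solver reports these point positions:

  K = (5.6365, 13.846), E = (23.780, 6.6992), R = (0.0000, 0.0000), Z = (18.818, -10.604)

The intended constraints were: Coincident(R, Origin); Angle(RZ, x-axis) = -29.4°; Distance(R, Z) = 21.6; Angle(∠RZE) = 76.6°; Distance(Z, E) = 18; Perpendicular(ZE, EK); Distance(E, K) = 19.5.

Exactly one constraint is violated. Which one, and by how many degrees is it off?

Perpendicular(ZE, EK) — off by 5.50°.

R = (0.00, 0.00) ✓; RZ at -29.40° ✓; |RZ| = 21.60 ✓; ∠RZE = 76.60° ✓; |ZE| = 18.00 ✓; ∠(ZE, EK) = 84.50° ✗; |EK| = 19.50 ✓.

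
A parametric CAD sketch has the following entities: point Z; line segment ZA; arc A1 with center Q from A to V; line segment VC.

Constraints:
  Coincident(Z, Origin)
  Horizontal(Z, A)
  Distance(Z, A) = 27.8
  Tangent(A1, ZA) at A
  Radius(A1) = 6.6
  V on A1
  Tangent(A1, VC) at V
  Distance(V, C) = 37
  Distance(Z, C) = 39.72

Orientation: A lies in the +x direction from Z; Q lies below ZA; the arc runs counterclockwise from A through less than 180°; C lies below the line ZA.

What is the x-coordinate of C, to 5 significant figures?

8.4385

Checks: Z = (0.00, 0.00) ✓; |QV| = 6.600 ✓; ∠(QV, VC) = 90.00° ✓; |VC| = 37.00 ✓; |ZC| = 39.72 ✓.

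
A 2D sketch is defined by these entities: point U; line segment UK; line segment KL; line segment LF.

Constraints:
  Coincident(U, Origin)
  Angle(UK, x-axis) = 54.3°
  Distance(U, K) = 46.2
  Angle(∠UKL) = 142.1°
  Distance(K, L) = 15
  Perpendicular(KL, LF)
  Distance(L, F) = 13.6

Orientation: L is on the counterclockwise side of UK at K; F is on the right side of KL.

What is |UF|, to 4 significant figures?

66.41

U is at the origin; UK runs at 54.3° with length 46.2, so K = 46.2·(cos 54.3°, sin 54.3°) = (26.96, 37.52). ∠UKL = 142.1°, so KL runs at 54.3° + (180° − 142.1°) = 92.20° from the x-axis; with |KL| = 15.0, L = K + 15.0·(cos 92.20°, sin 92.20°) = (26.38, 52.51). KL is perpendicular to LF; with |LF| = 13.6 on the right of KL, F = L + 13.6·(0.9993, 0.03839) = (39.97, 53.03). Then |UF| = |F − U| = 66.41.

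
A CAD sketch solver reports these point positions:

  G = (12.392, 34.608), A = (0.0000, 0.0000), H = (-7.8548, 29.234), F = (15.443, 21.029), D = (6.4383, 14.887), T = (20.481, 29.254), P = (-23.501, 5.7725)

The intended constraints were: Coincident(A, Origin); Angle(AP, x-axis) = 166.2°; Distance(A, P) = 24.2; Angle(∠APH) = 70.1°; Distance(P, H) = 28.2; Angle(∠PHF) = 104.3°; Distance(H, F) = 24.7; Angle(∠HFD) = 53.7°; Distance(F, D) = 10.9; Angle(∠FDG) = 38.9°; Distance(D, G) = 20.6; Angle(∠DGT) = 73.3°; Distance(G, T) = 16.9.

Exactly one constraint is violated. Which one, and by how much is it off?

Distance(G, T) = 16.9 — off by 7.20.

A = (0.00, 0.00) ✓; AP at 166.2° ✓; |AP| = 24.20 ✓; ∠APH = 70.10° ✓; |PH| = 28.20 ✓; ∠PHF = 104.3° ✓; |HF| = 24.70 ✓; ∠HFD = 53.70° ✓; |FD| = 10.90 ✓; ∠FDG = 38.90° ✓; |DG| = 20.60 ✓; ∠DGT = 73.30° ✓; |GT| = 9.700 ✗.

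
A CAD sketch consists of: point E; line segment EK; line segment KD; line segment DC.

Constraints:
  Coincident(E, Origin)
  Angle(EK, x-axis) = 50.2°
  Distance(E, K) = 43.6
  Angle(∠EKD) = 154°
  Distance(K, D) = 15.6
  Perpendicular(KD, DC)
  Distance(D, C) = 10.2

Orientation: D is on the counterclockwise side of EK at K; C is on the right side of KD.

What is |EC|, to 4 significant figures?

62.14

E is at the origin; EK runs at 50.2° with length 43.6, so K = 43.6·(cos 50.2°, sin 50.2°) = (27.91, 33.50). ∠EKD = 154.0°, so KD runs at 50.2° + (180° − 154.0°) = 76.20° from the x-axis; with |KD| = 15.6, D = K + 15.6·(cos 76.20°, sin 76.20°) = (31.63, 48.65). KD ⟂ DC; with |DC| = 10.2 on the right of KD, C = D + 10.2·(0.9711, -0.2385) = (41.54, 46.21). Then |EC| = |C − E| = 62.14.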